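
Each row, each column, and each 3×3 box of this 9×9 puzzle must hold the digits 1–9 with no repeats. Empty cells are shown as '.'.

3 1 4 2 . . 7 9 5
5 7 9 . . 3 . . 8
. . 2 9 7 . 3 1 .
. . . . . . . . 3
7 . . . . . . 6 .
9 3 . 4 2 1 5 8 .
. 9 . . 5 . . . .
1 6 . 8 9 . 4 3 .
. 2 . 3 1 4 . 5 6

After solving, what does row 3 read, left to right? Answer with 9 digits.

row 3, column 2 = 8: row 3 has {1,2,3,7,9}; col 2 has {1,2,3,6,7,9}; box has {1,2,3,4,5,7,9} → only 8 remains.
row 3, column 9 = 4: row 3 has {1,2,3,7,8,9}; col 9 has {3,5,6,8}; box has {1,3,5,7,8,9} → only 4 remains.
row 5, column 4 = 5: row 5 has {6,7}; col 4 has {2,3,4,8,9}; box has {1,2,4} → only 5 remains.
row 6, column 3 = 6: row 6 has {1,2,3,4,5,8,9}; col 3 has {2,4,9}; box has {3,7,9} → only 6 remains.
row 6, column 9 = 7: row 6 has {1,2,3,4,5,6,8,9}; col 9 has {3,4,5,6,8}; box has {3,5,6,8} → only 7 remains.
row 8, column 9 = 2: row 8 has {1,3,4,6,8,9}; col 9 has {3,4,5,6,7,8}; box has {3,4,5,6} → only 2 remains.
row 9, column 1 = 8: row 9 has {1,2,3,4,5,6}; col 1 has {1,3,5,7,9}; box has {1,2,6,9} → only 8 remains.
row 9, column 3 = 7: row 9 has {1,2,3,4,5,6,8}; col 3 has {2,4,6,9}; box has {1,2,6,8,9} → only 7 remains.
row 9, column 7 = 9: row 9 has {1,2,3,4,5,6,7,8}; col 7 has {3,4,5,7}; box has {2,3,4,5,6} → only 9 remains.
row 2, column 8 = 2: row 2 has {3,5,7,8,9}; col 8 has {1,3,5,6,8,9}; box has {1,3,4,5,7,8,9} → only 2 remains.
row 3, column 1 = 6: row 3 has {1,2,3,4,7,8,9}; col 1 has {1,3,5,7,8,9}; box has {1,2,3,4,5,7,8,9} → only 6 remains.
row 3, column 6 = 5: row 3 has {1,2,3,4,6,7,8,9}; col 6 has {1,3,4}; box has {2,3,7,9} → only 5 remains.

682975314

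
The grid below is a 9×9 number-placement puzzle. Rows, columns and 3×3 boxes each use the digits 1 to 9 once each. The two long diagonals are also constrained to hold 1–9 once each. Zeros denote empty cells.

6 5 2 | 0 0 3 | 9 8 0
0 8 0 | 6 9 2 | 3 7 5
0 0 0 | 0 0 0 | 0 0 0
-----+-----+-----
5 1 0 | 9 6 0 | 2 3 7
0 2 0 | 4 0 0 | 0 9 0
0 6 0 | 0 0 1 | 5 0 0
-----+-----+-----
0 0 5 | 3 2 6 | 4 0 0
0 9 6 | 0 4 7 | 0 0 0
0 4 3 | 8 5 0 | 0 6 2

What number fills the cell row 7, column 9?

9

row 3, column 3 = 7: row 3 has {}; col 3 has {2,3,5,6}; box has {2,5,6,8}; main diagonal has {1,2,4,6,8,9} → only 7 remains.
row 4, column 6 = 8: row 4 has {1,2,3,5,6,7,9}; col 6 has {1,2,3,6,7}; box has {1,4,6,9}; anti-diagonal has {5,7,9} → only 8 remains.
row 5, column 3 = 8: row 5 has {2,4,9}; col 3 has {2,3,5,6,7}; box has {1,2,5,6} → only 8 remains.
row 5, column 5 = 3: row 5 has {2,4,8,9}; col 5 has {2,4,5,6,9}; box has {1,4,6,8,9}; main diagonal has {1,2,4,6,7,8,9}; anti-diagonal has {5,7,8,9} → only 3 remains.
row 5, column 6 = 5: row 5 has {2,3,4,8,9}; col 6 has {1,2,3,6,7,8}; box has {1,3,4,6,8,9} → only 5 remains.
row 6, column 4 = 2: row 6 has {1,5,6}; col 4 has {3,4,6,8,9}; box has {1,3,4,5,6,8,9}; anti-diagonal has {3,5,7,8,9} → only 2 remains.
row 6, column 5 = 7: row 6 has {1,2,5,6}; col 5 has {2,3,4,5,6,9}; box has {1,2,3,4,5,6,8,9} → only 7 remains.
row 6, column 8 = 4: row 6 has {1,2,5,6,7}; col 8 has {3,6,7,8,9}; box has {2,3,5,7,9} → only 4 remains.
row 6, column 9 = 8: row 6 has {1,2,4,5,6,7}; col 9 has {2,5,7}; box has {2,3,4,5,7,9} → only 8 remains.
row 7, column 2 = 7: row 7 has {2,3,4,5,6}; col 2 has {1,2,4,5,6,8,9}; box has {3,4,5,6,9} → only 7 remains.
row 7, column 8 = 1: row 7 has {2,3,4,5,6,7}; col 8 has {3,4,6,7,8,9}; box has {2,4,6} → only 1 remains.
row 7, column 9 = 9: row 7 has {1,2,3,4,5,6,7}; col 9 has {2,5,7,8}; box has {1,2,4,6} → only 9 remains.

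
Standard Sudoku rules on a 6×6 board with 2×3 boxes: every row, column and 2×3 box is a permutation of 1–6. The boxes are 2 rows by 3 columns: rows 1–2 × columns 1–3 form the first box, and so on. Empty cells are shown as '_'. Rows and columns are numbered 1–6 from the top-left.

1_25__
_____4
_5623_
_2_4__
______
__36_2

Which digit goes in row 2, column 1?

6

row 1, column 5 = 6: row 1 has {1,2,5}; col 5 has {3}; box has {4,5} → only 6 remains.
row 1, column 6 = 3: row 1 has {1,2,5,6}; col 6 has {2,4}; box has {4,5,6} → only 3 remains.
row 2, column 3 = 5: row 2 has {4}; col 3 has {2,3,6}; box has {1,2} → only 5 remains.
row 2, column 4 = 1: row 2 has {4,5}; col 4 has {2,4,5,6}; box has {3,4,5,6} → only 1 remains.
row 2, column 5 = 2: row 2 has {1,4,5}; col 5 has {3,6}; box has {1,3,4,5,6} → only 2 remains.
row 3, column 1 = 4: row 3 has {2,3,5,6}; col 1 has {1}; box has {2,5,6} → only 4 remains.
row 3, column 6 = 1: row 3 has {2,3,4,5,6}; col 6 has {2,3,4}; box has {2,3,4} → only 1 remains.
row 4, column 1 = 3: row 4 has {2,4}; col 1 has {1,4}; box has {2,4,5,6} → only 3 remains.
row 4, column 3 = 1: row 4 has {2,3,4}; col 3 has {2,3,5,6}; box has {2,3,4,5,6} → only 1 remains.
row 4, column 5 = 5: row 4 has {1,2,3,4}; col 5 has {2,3,6}; box has {1,2,3,4} → only 5 remains.
row 4, column 6 = 6: row 4 has {1,2,3,4,5}; col 6 has {1,2,3,4}; box has {1,2,3,4,5} → only 6 remains.
row 5, column 3 = 4: row 5 has {}; col 3 has {1,2,3,5,6}; box has {3} → only 4 remains.
row 5, column 4 = 3: row 5 has {4}; col 4 has {1,2,4,5,6}; box has {2,6} → only 3 remains.
row 5, column 5 = 1: row 5 has {3,4}; col 5 has {2,3,5,6}; box has {2,3,6} → only 1 remains.
row 5, column 6 = 5: row 5 has {1,3,4}; col 6 has {1,2,3,4,6}; box has {1,2,3,6} → only 5 remains.
row 6, column 1 = 5: row 6 has {2,3,6}; col 1 has {1,3,4}; box has {3,4} → only 5 remains.
row 6, column 2 = 1: row 6 has {2,3,5,6}; col 2 has {2,5}; box has {3,4,5} → only 1 remains.
row 6, column 5 = 4: row 6 has {1,2,3,5,6}; col 5 has {1,2,3,5,6}; box has {1,2,3,5,6} → only 4 remains.
row 1, column 2 = 4: row 1 has {1,2,3,5,6}; col 2 has {1,2,5}; box has {1,2,5} → only 4 remains.
row 2, column 1 = 6: row 2 has {1,2,4,5}; col 1 has {1,3,4,5}; box has {1,2,4,5} → only 6 remains.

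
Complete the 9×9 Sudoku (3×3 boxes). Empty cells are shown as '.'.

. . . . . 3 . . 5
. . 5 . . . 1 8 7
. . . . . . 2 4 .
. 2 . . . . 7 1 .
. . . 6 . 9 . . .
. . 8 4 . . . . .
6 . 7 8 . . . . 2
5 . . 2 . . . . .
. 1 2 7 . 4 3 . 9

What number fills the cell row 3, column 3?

1

row 2, column 4 = 9: row 2 has {1,5,7,8}; col 4 has {2,4,6,7,8}; box has {3} → only 9 remains.
row 7, column 8 = 5: row 7 has {2,6,7,8}; col 8 has {1,4,8}; box has {2,3,9} → only 5 remains.
row 9, column 1 = 8: row 9 has {1,2,3,4,7,9}; col 1 has {5,6}; box has {1,2,5,6,7} → only 8 remains.
row 9, column 8 = 6: row 9 has {1,2,3,4,7,8,9}; col 8 has {1,4,5,8}; box has {2,3,5,9} → only 6 remains.
row 1, column 4 = 1: row 1 has {3,5}; col 4 has {2,4,6,7,8,9}; box has {3,9} → only 1 remains.
row 1, column 8 = 9: row 1 has {1,3,5}; col 8 has {1,4,5,6,8}; box has {1,2,4,5,7,8} → only 9 remains.
row 3, column 4 = 5: row 3 has {2,4}; col 4 has {1,2,4,6,7,8,9}; box has {1,3,9} → only 5 remains.
row 4, column 4 = 3: row 4 has {1,2,7}; col 4 has {1,2,4,5,6,7,8,9}; box has {4,6,9} → only 3 remains.
row 7, column 6 = 1: row 7 has {2,5,6,7,8}; col 6 has {3,4,9}; box has {2,4,7,8} → only 1 remains.
row 7, column 7 = 4: row 7 has {1,2,5,6,7,8}; col 7 has {1,2,3,7}; box has {2,3,5,6,9} → only 4 remains.
row 8, column 6 = 6: row 8 has {2,5}; col 6 has {1,3,4,9}; box has {1,2,4,7,8} → only 6 remains.
row 8, column 7 = 8: row 8 has {2,5,6}; col 7 has {1,2,3,4,7}; box has {2,3,4,5,6,9} → only 8 remains.
row 8, column 8 = 7: row 8 has {2,5,6,8}; col 8 has {1,4,5,6,8,9}; box has {2,3,4,5,6,8,9} → only 7 remains.
row 8, column 9 = 1: row 8 has {2,5,6,7,8}; col 9 has {2,5,7,9}; box has {2,3,4,5,6,7,8,9} → only 1 remains.
row 9, column 5 = 5: row 9 has {1,2,3,4,6,7,8,9}; col 5 has {}; box has {1,2,4,6,7,8} → only 5 remains.
row 1, column 7 = 6: row 1 has {1,3,5,9}; col 7 has {1,2,3,4,7,8}; box has {1,2,4,5,7,8,9} → only 6 remains.
row 2, column 6 = 2: row 2 has {1,5,7,8,9}; col 6 has {1,3,4,6,9}; box has {1,3,5,9} → only 2 remains.
row 3, column 9 = 3: row 3 has {2,4,5}; col 9 has {1,2,5,7,9}; box has {1,2,4,5,6,7,8,9} → only 3 remains.
row 4, column 5 = 8: row 4 has {1,2,3,7}; col 5 has {5}; box has {3,4,6,9} → only 8 remains.
row 4, column 6 = 5: row 4 has {1,2,3,7,8}; col 6 has {1,2,3,4,6,9}; box has {3,4,6,8,9} → only 5 remains.
row 5, column 7 = 5: row 5 has {6,9}; col 7 has {1,2,3,4,6,7,8}; box has {1,7} → only 5 remains.
row 6, column 6 = 7: row 6 has {4,8}; col 6 has {1,2,3,4,5,6,9}; box has {3,4,5,6,8,9} → only 7 remains.
row 6, column 7 = 9: row 6 has {4,7,8}; col 7 has {1,2,3,4,5,6,7,8}; box has {1,5,7} → only 9 remains.
row 6, column 9 = 6: row 6 has {4,7,8,9}; col 9 has {1,2,3,5,7,9}; box has {1,5,7,9} → only 6 remains.
row 1, column 3 = 4: row 1 has {1,3,5,6,9}; col 3 has {2,5,7,8}; box has {5} → only 4 remains.
row 1, column 5 = 7: row 1 has {1,3,4,5,6,9}; col 5 has {5,8}; box has {1,2,3,5,9} → only 7 remains.
row 2, column 1 = 3: row 2 has {1,2,5,7,8,9}; col 1 has {5,6,8}; box has {4,5} → only 3 remains.
row 2, column 2 = 6: row 2 has {1,2,3,5,7,8,9}; col 2 has {1,2}; box has {3,4,5} → only 6 remains.
row 2, column 5 = 4: row 2 has {1,2,3,5,6,7,8,9}; col 5 has {5,7,8}; box has {1,2,3,5,7,9} → only 4 remains.
row 3, column 5 = 6: row 3 has {2,3,4,5}; col 5 has {4,5,7,8}; box has {1,2,3,4,5,7,9} → only 6 remains.
row 3, column 6 = 8: row 3 has {2,3,4,5,6}; col 6 has {1,2,3,4,5,6,7,9}; box has {1,2,3,4,5,6,7,9} → only 8 remains.
row 4, column 9 = 4: row 4 has {1,2,3,5,7,8}; col 9 has {1,2,3,5,6,7,9}; box has {1,5,6,7,9} → only 4 remains.
row 5, column 9 = 8: row 5 has {5,6,9}; col 9 has {1,2,3,4,5,6,7,9}; box has {1,4,5,6,7,9} → only 8 remains.
row 6, column 1 = 1: row 6 has {4,6,7,8,9}; col 1 has {3,5,6,8}; box has {2,8} → only 1 remains.
row 6, column 5 = 2: row 6 has {1,4,6,7,8,9}; col 5 has {4,5,6,7,8}; box has {3,4,5,6,7,8,9} → only 2 remains.
row 6, column 8 = 3: row 6 has {1,2,4,6,7,8,9}; col 8 has {1,4,5,6,7,8,9}; box has {1,4,5,6,7,8,9} → only 3 remains.
row 1, column 1 = 2: row 1 has {1,3,4,5,6,7,9}; col 1 has {1,3,5,6,8}; box has {3,4,5,6} → only 2 remains.
row 1, column 2 = 8: row 1 has {1,2,3,4,5,6,7,9}; col 2 has {1,2,6}; box has {2,3,4,5,6} → only 8 remains.
row 4, column 1 = 9: row 4 has {1,2,3,4,5,7,8}; col 1 has {1,2,3,5,6,8}; box has {1,2,8} → only 9 remains.
row 4, column 3 = 6: row 4 has {1,2,3,4,5,7,8,9}; col 3 has {2,4,5,7,8}; box has {1,2,8,9} → only 6 remains.
row 5, column 3 = 3: row 5 has {5,6,8,9}; col 3 has {2,4,5,6,7,8}; box has {1,2,6,8,9} → only 3 remains.
row 5, column 5 = 1: row 5 has {3,5,6,8,9}; col 5 has {2,4,5,6,7,8}; box has {2,3,4,5,6,7,8,9} → only 1 remains.
row 5, column 8 = 2: row 5 has {1,3,5,6,8,9}; col 8 has {1,3,4,5,6,7,8,9}; box has {1,3,4,5,6,7,8,9} → only 2 remains.
row 6, column 2 = 5: row 6 has {1,2,3,4,6,7,8,9}; col 2 has {1,2,6,8}; box has {1,2,3,6,8,9} → only 5 remains.
row 8, column 3 = 9: row 8 has {1,2,5,6,7,8}; col 3 has {2,3,4,5,6,7,8}; box has {1,2,5,6,7,8} → only 9 remains.
row 8, column 5 = 3: row 8 has {1,2,5,6,7,8,9}; col 5 has {1,2,4,5,6,7,8}; box has {1,2,4,5,6,7,8} → only 3 remains.
row 3, column 1 = 7: row 3 has {2,3,4,5,6,8}; col 1 has {1,2,3,5,6,8,9}; box has {2,3,4,5,6,8} → only 7 remains.
row 3, column 2 = 9: row 3 has {2,3,4,5,6,7,8}; col 2 has {1,2,5,6,8}; box has {2,3,4,5,6,7,8} → only 9 remains.
row 3, column 3 = 1: row 3 has {2,3,4,5,6,7,8,9}; col 3 has {2,3,4,5,6,7,8,9}; box has {2,3,4,5,6,7,8,9} → only 1 remains.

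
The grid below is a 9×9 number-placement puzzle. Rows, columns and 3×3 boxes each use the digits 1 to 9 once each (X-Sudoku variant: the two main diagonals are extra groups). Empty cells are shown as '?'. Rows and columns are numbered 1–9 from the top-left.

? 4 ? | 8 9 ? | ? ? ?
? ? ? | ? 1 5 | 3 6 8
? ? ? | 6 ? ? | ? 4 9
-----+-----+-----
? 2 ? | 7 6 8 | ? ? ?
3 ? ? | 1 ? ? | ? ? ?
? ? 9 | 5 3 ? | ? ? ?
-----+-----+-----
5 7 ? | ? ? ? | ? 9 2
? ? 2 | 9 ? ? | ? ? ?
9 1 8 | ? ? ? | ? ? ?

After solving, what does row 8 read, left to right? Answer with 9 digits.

r2c2 = 9 (sole candidate).
r2c3 = 7 (sole candidate).
r8c2 = 3: row 8 has {2,9}; col 2 has {1,2,4,7,9}; box has {1,2,5,7,8,9}; anti-diagonal has {5,6,8,9} → only 3 remains.
r2c1 = 2 (sole candidate).
r2c4 = 4 (sole candidate).
r7c3 = 4 (sole candidate).
r7c4 = 3 (sole candidate).
r7c5 = 8 (sole candidate).
r8c1 = 6: row 8 has {2,3,9}; col 1 has {2,3,5,9}; box has {1,2,3,4,5,7,8,9} → only 6 remains.
r9c4 = 2 (sole candidate).
r1c1 = 1 (sole candidate).
r1c9 = 7 (sole candidate).
r3c1 = 8 (sole candidate).
r3c2 = 5 (sole candidate).
r3c3 = 3 (sole candidate).
r4c1 = 4 (sole candidate).
r5c5 = 2 (sole candidate).
r6c1 = 7 (sole candidate).
r6c6 = 4 (sole candidate).
r7c7 = 6 (sole candidate).
r9c9 = 5 (sole candidate).
r1c3 = 6 (sole candidate).
r3c5 = 7 (sole candidate).
r3c6 = 2 (sole candidate).
r3c7 = 1 (sole candidate).
r5c3 = 5 (sole candidate).
r5c6 = 9 (sole candidate).
r7c6 = 1 (sole candidate).
r8c6 = 7: row 8 has {2,3,6,9}; col 6 has {1,2,4,5,8,9}; box has {1,2,3,8,9} → only 7 remains.
r8c8 = 8: row 8 has {2,3,6,7,9}; col 8 has {4,6,9}; box has {2,5,6,9}; main diagonal has {1,2,3,4,5,6,7,9} → only 8 remains.
r9c5 = 4 (sole candidate).
r9c6 = 6 (sole candidate).
r9c7 = 7 (sole candidate).
r9c8 = 3 (sole candidate).
r1c6 = 3 (sole candidate).
r4c3 = 1 (sole candidate).
r4c8 = 5 (sole candidate).
r4c9 = 3 (sole candidate).
r5c8 = 7 (sole candidate).
r8c5 = 5: row 8 has {2,3,6,7,8,9}; col 5 has {1,2,3,4,6,7,8,9}; box has {1,2,3,4,6,7,8,9} → only 5 remains.
r8c7 = 4: row 8 has {2,3,5,6,7,8,9}; col 7 has {1,3,6,7}; box has {2,3,5,6,7,8,9} → only 4 remains.
r8c9 = 1: row 8 has {2,3,4,5,6,7,8,9}; col 9 has {2,3,5,7,8,9}; box has {2,3,4,5,6,7,8,9} → only 1 remains.

632957481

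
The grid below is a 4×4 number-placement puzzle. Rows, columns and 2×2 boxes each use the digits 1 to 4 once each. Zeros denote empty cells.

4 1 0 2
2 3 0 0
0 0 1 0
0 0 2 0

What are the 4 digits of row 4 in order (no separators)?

R1C3 = 3: row 1 has {1,2,4}; col 3 has {1,2}; box has {2} → only 3 remains.
R2C3 = 4: row 2 has {2,3}; col 3 has {1,2,3}; box has {2,3} → only 4 remains.
R2C4 = 1: row 2 has {2,3,4}; col 4 has {2}; box has {2,3,4} → only 1 remains.
R3C1 = 3: row 3 has {1}; col 1 has {2,4}; box has {} → only 3 remains.
R3C4 = 4: row 3 has {1,3}; col 4 has {1,2}; box has {1,2} → only 4 remains.
R4C1 = 1: row 4 has {2}; col 1 has {2,3,4}; box has {3} → only 1 remains.
R4C2 = 4: row 4 has {1,2}; col 2 has {1,3}; box has {1,3} → only 4 remains.
R4C4 = 3: row 4 has {1,2,4}; col 4 has {1,2,4}; box has {1,2,4} → only 3 remains.

1423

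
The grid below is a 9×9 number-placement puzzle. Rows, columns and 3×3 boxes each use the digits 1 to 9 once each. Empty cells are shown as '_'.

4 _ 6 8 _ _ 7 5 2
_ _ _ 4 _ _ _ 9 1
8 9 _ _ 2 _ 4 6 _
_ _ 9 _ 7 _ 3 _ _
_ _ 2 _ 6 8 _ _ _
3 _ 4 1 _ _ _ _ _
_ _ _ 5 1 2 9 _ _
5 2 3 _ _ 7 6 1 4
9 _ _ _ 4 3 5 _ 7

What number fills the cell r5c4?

r2c7 = 8: row 2 has {1,4,9}; col 7 has {3,4,5,6,7,9}; box has {1,2,4,5,6,7,9} → only 8 remains.
r3c9 = 3: row 3 has {2,4,6,8,9}; col 9 has {1,2,4,7}; box has {1,2,4,5,6,7,8,9} → only 3 remains.
r4c4 = 2: row 4 has {3,7,9}; col 4 has {1,4,5,8}; box has {1,6,7,8} → only 2 remains.
r5c7 = 1: row 5 has {2,6,8}; col 7 has {3,4,5,6,7,8,9}; box has {3} → only 1 remains.
r6c7 = 2: row 6 has {1,3,4}; col 7 has {1,3,4,5,6,7,8,9}; box has {1,3} → only 2 remains.
r7c9 = 8: row 7 has {1,2,5,9}; col 9 has {1,2,3,4,7}; box has {1,4,5,6,7,9} → only 8 remains.
r8c4 = 9: row 8 has {1,2,3,4,5,6,7}; col 4 has {1,2,4,5,8}; box has {1,2,3,4,5,7} → only 9 remains.
r8c5 = 8: row 8 has {1,2,3,4,5,6,7,9}; col 5 has {1,2,4,6,7}; box has {1,2,3,4,5,7,9} → only 8 remains.
r9c4 = 6: row 9 has {3,4,5,7,9}; col 4 has {1,2,4,5,8,9}; box has {1,2,3,4,5,7,8,9} → only 6 remains.
r9c8 = 2: row 9 has {3,4,5,6,7,9}; col 8 has {1,5,6,9}; box has {1,4,5,6,7,8,9} → only 2 remains.
r3c4 = 7: row 3 has {2,3,4,6,8,9}; col 4 has {1,2,4,5,6,8,9}; box has {2,4,8} → only 7 remains.
r5c1 = 7: row 5 has {1,2,6,8}; col 1 has {3,4,5,8,9}; box has {2,3,4,9} → only 7 remains.
r5c2 = 5: row 5 has {1,2,6,7,8}; col 2 has {2,9}; box has {2,3,4,7,9} → only 5 remains.
r5c4 = 3: row 5 has {1,2,5,6,7,8}; col 4 has {1,2,4,5,6,7,8,9}; box has {1,2,6,7,8} → only 3 remains.

3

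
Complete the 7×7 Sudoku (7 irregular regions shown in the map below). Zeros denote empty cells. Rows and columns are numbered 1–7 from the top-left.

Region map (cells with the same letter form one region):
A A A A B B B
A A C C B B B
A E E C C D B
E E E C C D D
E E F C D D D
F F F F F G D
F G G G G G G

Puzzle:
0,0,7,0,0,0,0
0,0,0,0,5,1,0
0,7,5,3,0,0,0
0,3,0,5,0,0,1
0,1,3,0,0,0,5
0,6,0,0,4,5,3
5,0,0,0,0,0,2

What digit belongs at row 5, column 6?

row 7, column 2 = 4: row 7 has {2,5}; col 2 has {1,3,6,7}; region has {2,5} → only 4 remains.
row 2, column 2 = 2: row 2 has {1,5}; col 2 has {1,3,4,6,7}; region has {7} → only 2 remains.
row 1, column 2 = 5: row 1 has {7}; col 2 has {1,2,3,4,6,7}; region has {2,7} → only 5 remains.
row 2, column 1 = 3: in row 2, 3 can only go here (every other open cell in that row sees a 3).
row 6, column 1 = 7: in column 1, 7 can only go here (every other open cell in that column sees a 7).
row 2, column 7 = 7: in column 7, 7 can only go here (every other open cell in that column sees a 7).
row 3, column 5 = 1: in region C, 1 can only go here (every other open cell in that region sees a 1).
row 3, column 6 = 2: in row 3, 2 can only go here (every other open cell in that row sees a 2).
row 1, column 5 = 2: in row 1, 2 can only go here (every other open cell in that row sees a 2).
row 1, column 6 = 3: in row 1, 3 can only go here (every other open cell in that row sees a 3).
row 7, column 5 = 3: in row 7, 3 can only go here (every other open cell in that row sees a 3).
row 1, column 1 = 1: in column 1, 1 can only go here (every other open cell in that column sees a 1).
row 5, column 4 = 2: in region C, 2 can only go here (every other open cell in that region sees a 2).
row 6, column 4 = 1: row 6 has {3,4,5,6,7}; col 4 has {2,3,5}; region has {3,4,5,6,7} → only 1 remains.
row 6, column 3 = 2: row 6 has {1,3,4,5,6,7}; col 3 has {3,5,7}; region has {1,3,4,5,6,7} → only 2 remains.
row 4, column 1 = 2: in row 4, 2 can only go here (every other open cell in that row sees a 2).
row 7, column 3 = 1: in row 7, 1 can only go here (every other open cell in that row sees a 1).
row 7, column 4 = 7: in column 4, 7 can only go here (every other open cell in that column sees a 7).
row 7, column 6 = 6: row 7 has {1,2,3,4,5,7}; col 6 has {1,2,3,5}; region has {1,2,3,4,5,7} → only 6 remains.
row 4, column 5 = 7: in region C, 7 can only go here (every other open cell in that region sees a 7).
row 4, column 6 = 4: row 4 has {1,2,3,5,7}; col 6 has {1,2,3,5,6}; region has {1,2,3,5} → only 4 remains.
row 5, column 5 = 6: row 5 has {1,2,3,5}; col 5 has {1,2,3,4,5,7}; region has {1,2,3,4,5} → only 6 remains.
row 5, column 6 = 7: row 5 has {1,2,3,5,6}; col 6 has {1,2,3,4,5,6}; region has {1,2,3,4,5,6} → only 7 remains.

7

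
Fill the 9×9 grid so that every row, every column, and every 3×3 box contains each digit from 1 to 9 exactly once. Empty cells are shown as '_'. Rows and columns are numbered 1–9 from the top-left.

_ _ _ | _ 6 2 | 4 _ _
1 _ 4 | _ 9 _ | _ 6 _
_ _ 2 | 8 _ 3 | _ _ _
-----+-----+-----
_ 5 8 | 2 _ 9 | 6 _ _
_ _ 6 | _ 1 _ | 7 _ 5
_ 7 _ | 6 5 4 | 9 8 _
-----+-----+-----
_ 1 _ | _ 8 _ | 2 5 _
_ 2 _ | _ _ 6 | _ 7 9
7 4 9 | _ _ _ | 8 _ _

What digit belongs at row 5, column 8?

2

row 5, column 4 = 3 (sole candidate).
row 5, column 6 = 8 (sole candidate).
row 7, column 3 = 3 (sole candidate).
row 7, column 6 = 7 (sole candidate).
row 8, column 3 = 5 (sole candidate).
row 1, column 3 = 7 (sole candidate).
row 2, column 6 = 5 (sole candidate).
row 2, column 7 = 3 (sole candidate).
row 4, column 5 = 7 (sole candidate).
row 5, column 2 = 9 (sole candidate).
row 6, column 3 = 1 (sole candidate).
row 7, column 1 = 6 (sole candidate).
row 7, column 9 = 4 (sole candidate).
row 8, column 1 = 8 (sole candidate).
row 8, column 7 = 1 (sole candidate).
row 9, column 6 = 1 (sole candidate).
row 9, column 8 = 3 (sole candidate).
row 9, column 9 = 6 (sole candidate).
row 1, column 4 = 1 (sole candidate).
row 1, column 8 = 9 (sole candidate).
row 1, column 9 = 8 (sole candidate).
row 2, column 2 = 8 (sole candidate).
row 2, column 4 = 7 (sole candidate).
row 2, column 9 = 2 (sole candidate).
row 3, column 2 = 6 (sole candidate).
row 3, column 5 = 4 (sole candidate).
row 3, column 7 = 5 (sole candidate).
row 3, column 8 = 1 (sole candidate).
row 3, column 9 = 7 (sole candidate).
row 4, column 8 = 4 (sole candidate).
row 5, column 8 = 2: row 5 has {1,3,5,6,7,8,9}; col 8 has {1,3,4,5,6,7,8,9}; box has {4,5,6,7,8,9} → only 2 remains.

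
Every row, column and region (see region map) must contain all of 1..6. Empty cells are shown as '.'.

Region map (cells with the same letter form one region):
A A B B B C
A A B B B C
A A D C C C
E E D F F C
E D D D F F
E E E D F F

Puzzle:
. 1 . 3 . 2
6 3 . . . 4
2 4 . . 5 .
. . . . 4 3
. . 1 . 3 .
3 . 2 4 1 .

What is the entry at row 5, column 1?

4

row 1, column 1 = 5: row 1 has {1,2,3}; col 1 has {2,3,6}; region has {1,2,3,4,6} → only 5 remains.
row 1, column 5 = 6: row 1 has {1,2,3,5}; col 5 has {1,3,4,5}; region has {3} → only 6 remains.
row 2, column 3 = 5: row 2 has {3,4,6}; col 3 has {1,2}; region has {3,6} → only 5 remains.
row 2, column 5 = 2: row 2 has {3,4,5,6}; col 5 has {1,3,4,5,6}; region has {3,5,6} → only 2 remains.
row 4, column 1 = 1: row 4 has {3,4}; col 1 has {2,3,5,6}; region has {2,3} → only 1 remains.
row 4, column 3 = 6: row 4 has {1,3,4}; col 3 has {1,2,5}; region has {1,4} → only 6 remains.
row 5, column 1 = 4: row 5 has {1,3}; col 1 has {1,2,3,5,6}; region has {1,2,3} → only 4 remains.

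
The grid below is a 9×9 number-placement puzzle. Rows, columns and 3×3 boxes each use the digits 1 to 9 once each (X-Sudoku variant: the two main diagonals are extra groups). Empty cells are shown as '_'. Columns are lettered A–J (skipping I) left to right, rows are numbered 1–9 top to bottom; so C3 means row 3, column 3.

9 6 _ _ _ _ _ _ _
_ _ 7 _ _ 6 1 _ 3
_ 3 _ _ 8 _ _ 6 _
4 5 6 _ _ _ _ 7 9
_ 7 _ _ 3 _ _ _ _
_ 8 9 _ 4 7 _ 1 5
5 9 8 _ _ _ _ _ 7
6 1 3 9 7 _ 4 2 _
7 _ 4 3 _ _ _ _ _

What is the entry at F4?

B2 = 4: row 2 has {1,3,6,7}; col 2 has {1,3,5,6,7,8,9}; box has {3,6,7,9}; main diagonal has {2,3,7,9} → only 4 remains.
F4 = 2: row 4 has {4,5,6,7,9}; col 6 has {6,7}; box has {3,4,7}; anti-diagonal has {1,3,7,8} → only 2 remains.

2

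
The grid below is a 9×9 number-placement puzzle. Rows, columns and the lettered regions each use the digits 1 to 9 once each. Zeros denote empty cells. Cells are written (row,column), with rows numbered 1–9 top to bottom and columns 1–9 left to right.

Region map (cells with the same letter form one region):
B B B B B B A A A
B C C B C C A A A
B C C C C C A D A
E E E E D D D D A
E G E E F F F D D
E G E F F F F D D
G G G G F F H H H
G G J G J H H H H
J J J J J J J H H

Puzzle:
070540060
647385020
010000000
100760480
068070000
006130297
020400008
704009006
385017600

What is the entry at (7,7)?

(5,6) = 4: row 5 has {6,7,8}; col 6 has {5,7,9}; region has {1,2,3,7} → only 4 remains.
(6,2) = 5: row 6 has {1,2,3,6,7,9}; col 2 has {1,2,4,6,7,8}; region has {2,4,6,7} → only 5 remains.
(6,6) = 8: row 6 has {1,2,3,5,6,7,9}; col 6 has {4,5,7,9}; region has {1,2,3,4,7} → only 8 remains.
(7,1) = 9: row 7 has {2,4,8}; col 1 has {1,3,6,7}; region has {2,4,5,6,7} → only 9 remains.
(7,5) = 5: row 7 has {2,4,8,9}; col 5 has {1,3,4,6,7,8}; region has {1,2,3,4,7,8} → only 5 remains.
(7,6) = 6: row 7 has {2,4,5,8,9}; col 6 has {4,5,7,8,9}; region has {1,2,3,4,5,7,8} → only 6 remains.
(8,2) = 3: row 8 has {4,6,7,9}; col 2 has {1,2,4,5,6,7,8}; region has {2,4,5,6,7,9} → only 3 remains.
(8,4) = 8: row 8 has {3,4,6,7,9}; col 4 has {1,3,4,5,7}; region has {2,3,4,5,6,7,9} → only 8 remains.
(8,5) = 2: row 8 has {3,4,6,7,8,9}; col 5 has {1,3,4,5,6,7,8}; region has {1,3,4,5,6,7,8} → only 2 remains.
(9,4) = 9: row 9 has {1,3,5,6,7,8}; col 4 has {1,3,4,5,7,8}; region has {1,2,3,4,5,6,7,8} → only 9 remains.
(9,8) = 4: row 9 has {1,3,5,6,7,8,9}; col 8 has {2,6,8,9}; region has {6,8,9} → only 4 remains.
(9,9) = 2: row 9 has {1,3,4,5,6,7,8,9}; col 9 has {6,7,8}; region has {4,6,8,9} → only 2 remains.
(3,5) = 9: row 3 has {1}; col 5 has {1,2,3,4,5,6,7,8}; region has {1,4,5,7,8} → only 9 remains.
(4,2) = 9: row 4 has {1,4,6,7,8}; col 2 has {1,2,3,4,5,6,7,8}; region has {1,6,7,8} → only 9 remains.
(5,4) = 2: row 5 has {4,6,7,8}; col 4 has {1,3,4,5,7,8,9}; region has {1,6,7,8,9} → only 2 remains.
(5,7) = 9: row 5 has {2,4,6,7,8}; col 7 has {2,4,6}; region has {1,2,3,4,5,6,7,8} → only 9 remains.
(6,1) = 4: row 6 has {1,2,3,5,6,7,8,9}; col 1 has {1,3,6,7,9}; region has {1,2,6,7,8,9} → only 4 remains.
(7,3) = 1: row 7 has {2,4,5,6,8,9}; col 3 has {4,5,6,7,8}; region has {2,3,4,5,6,7,8,9} → only 1 remains.
(2,7) = 1: row 2 has {2,3,4,5,6,7,8}; col 7 has {2,4,6,9}; region has {2,6} → only 1 remains.
(2,9) = 9: row 2 has {1,2,3,4,5,6,7,8}; col 9 has {2,6,7,8}; region has {1,2,6} → only 9 remains.
(3,4) = 6: row 3 has {1,9}; col 4 has {1,2,3,4,5,7,8,9}; region has {1,4,5,7,8,9} → only 6 remains.
(4,3) = 3: row 4 has {1,4,6,7,8,9}; col 3 has {1,4,5,6,7,8}; region has {1,2,4,6,7,8,9} → only 3 remains.
(4,6) = 2: row 4 has {1,3,4,6,7,8,9}; col 6 has {4,5,6,7,8,9}; region has {4,6,7,8,9} → only 2 remains.
(4,9) = 5: row 4 has {1,2,3,4,6,7,8,9}; col 9 has {2,6,7,8,9}; region has {1,2,6,9} → only 5 remains.
(5,1) = 5: row 5 has {2,4,6,7,8,9}; col 1 has {1,3,4,6,7,9}; region has {1,2,3,4,6,7,8,9} → only 5 remains.
(8,7) = 5: row 8 has {2,3,4,6,7,8,9}; col 7 has {1,2,4,6,9}; region has {2,4,6,8,9} → only 5 remains.
(8,8) = 1: row 8 has {2,3,4,5,6,7,8,9}; col 8 has {2,4,6,8,9}; region has {2,4,5,6,8,9} → only 1 remains.
(1,6) = 1: row 1 has {4,5,6,7}; col 6 has {2,4,5,6,7,8,9}; region has {3,4,5,6,7} → only 1 remains.
(1,9) = 3: row 1 has {1,4,5,6,7}; col 9 has {2,5,6,7,8,9}; region has {1,2,5,6,9} → only 3 remains.
(3,3) = 2: row 3 has {1,6,9}; col 3 has {1,3,4,5,6,7,8}; region has {1,4,5,6,7,8,9} → only 2 remains.
(3,6) = 3: row 3 has {1,2,6,9}; col 6 has {1,2,4,5,6,7,8,9}; region has {1,2,4,5,6,7,8,9} → only 3 remains.
(3,8) = 5: row 3 has {1,2,3,6,9}; col 8 has {1,2,4,6,8,9}; region has {2,4,6,7,8,9} → only 5 remains.
(3,9) = 4: row 3 has {1,2,3,5,6,9}; col 9 has {2,3,5,6,7,8,9}; region has {1,2,3,5,6,9} → only 4 remains.
(5,8) = 3: row 5 has {2,4,5,6,7,8,9}; col 8 has {1,2,4,5,6,8,9}; region has {2,4,5,6,7,8,9} → only 3 remains.
(5,9) = 1: row 5 has {2,3,4,5,6,7,8,9}; col 9 has {2,3,4,5,6,7,8,9}; region has {2,3,4,5,6,7,8,9} → only 1 remains.
(7,8) = 7: row 7 has {1,2,4,5,6,8,9}; col 8 has {1,2,3,4,5,6,8,9}; region has {1,2,4,5,6,8,9} → only 7 remains.
(1,3) = 9: row 1 has {1,3,4,5,6,7}; col 3 has {1,2,3,4,5,6,7,8}; region has {1,3,4,5,6,7} → only 9 remains.
(1,7) = 8: row 1 has {1,3,4,5,6,7,9}; col 7 has {1,2,4,5,6,9}; region has {1,2,3,4,5,6,9} → only 8 remains.
(3,1) = 8: row 3 has {1,2,3,4,5,6,9}; col 1 has {1,3,4,5,6,7,9}; region has {1,3,4,5,6,7,9} → only 8 remains.
(3,7) = 7: row 3 has {1,2,3,4,5,6,8,9}; col 7 has {1,2,4,5,6,8,9}; region has {1,2,3,4,5,6,8,9} → only 7 remains.
(7,7) = 3: row 7 has {1,2,4,5,6,7,8,9}; col 7 has {1,2,4,5,6,7,8,9}; region has {1,2,4,5,6,7,8,9} → only 3 remains.

3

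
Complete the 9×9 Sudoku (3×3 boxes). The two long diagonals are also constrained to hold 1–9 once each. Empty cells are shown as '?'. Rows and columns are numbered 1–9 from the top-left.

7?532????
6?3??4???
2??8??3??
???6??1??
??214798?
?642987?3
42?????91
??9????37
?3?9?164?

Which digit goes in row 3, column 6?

9

row 3, column 3 = 1: row 3 has {2,3,8}; col 3 has {2,3,4,5,9}; box has {2,3,5,6,7}; main diagonal has {3,4,6,7,8} → only 1 remains.
row 4, column 6 = 5: row 4 has {1,6}; col 6 has {1,4,7,8}; box has {1,2,4,6,7,8,9}; anti-diagonal has {2,3,4} → only 5 remains.
row 4, column 8 = 2: row 4 has {1,5,6}; col 8 has {3,4,8,9}; box has {1,3,7,8,9} → only 2 remains.
row 4, column 9 = 4: row 4 has {1,2,5,6}; col 9 has {1,3,7}; box has {1,2,3,7,8,9} → only 4 remains.
row 5, column 2 = 5: row 5 has {1,2,4,7,8,9}; col 2 has {2,3,6}; box has {2,4,6} → only 5 remains.
row 5, column 9 = 6: row 5 has {1,2,4,5,7,8,9}; col 9 has {1,3,4,7}; box has {1,2,3,4,7,8,9} → only 6 remains.
row 6, column 1 = 1: row 6 has {2,3,4,6,7,8,9}; col 1 has {2,4,6,7}; box has {2,4,5,6} → only 1 remains.
row 6, column 8 = 5: row 6 has {1,2,3,4,6,7,8,9}; col 8 has {2,3,4,8,9}; box has {1,2,3,4,6,7,8,9} → only 5 remains.
row 7, column 7 = 5: row 7 has {1,2,4,9}; col 7 has {1,3,6,7,9}; box has {1,3,4,6,7,9}; main diagonal has {1,3,4,6,7,8} → only 5 remains.
row 9, column 1 = 8: row 9 has {1,3,4,6,9}; col 1 has {1,2,4,6,7}; box has {2,3,4,9}; anti-diagonal has {2,3,4,5} → only 8 remains.
row 9, column 3 = 7: row 9 has {1,3,4,6,8,9}; col 3 has {1,2,3,4,5,9}; box has {2,3,4,8,9} → only 7 remains.
row 9, column 5 = 5: row 9 has {1,3,4,6,7,8,9}; col 5 has {2,4,9}; box has {1,9} → only 5 remains.
row 9, column 9 = 2: row 9 has {1,3,4,5,6,7,8,9}; col 9 has {1,3,4,6,7}; box has {1,3,4,5,6,7,9}; main diagonal has {1,3,4,5,6,7,8} → only 2 remains.
row 1, column 9 = 9: row 1 has {2,3,5,7}; col 9 has {1,2,3,4,6,7}; box has {3}; anti-diagonal has {2,3,4,5,8} → only 9 remains.
row 2, column 2 = 9: row 2 has {3,4,6}; col 2 has {2,3,5,6}; box has {1,2,3,5,6,7}; main diagonal has {1,2,3,4,5,6,7,8} → only 9 remains.
row 3, column 2 = 4: row 3 has {1,2,3,8}; col 2 has {2,3,5,6,9}; box has {1,2,3,5,6,7,9} → only 4 remains.
row 3, column 9 = 5: row 3 has {1,2,3,4,8}; col 9 has {1,2,3,4,6,7,9}; box has {3,9} → only 5 remains.
row 4, column 3 = 8: row 4 has {1,2,4,5,6}; col 3 has {1,2,3,4,5,7,9}; box has {1,2,4,5,6} → only 8 remains.
row 4, column 5 = 3: row 4 has {1,2,4,5,6,8}; col 5 has {2,4,5,9}; box has {1,2,4,5,6,7,8,9} → only 3 remains.
row 5, column 1 = 3: row 5 has {1,2,4,5,6,7,8,9}; col 1 has {1,2,4,6,7,8}; box has {1,2,4,5,6,8} → only 3 remains.
row 7, column 3 = 6: row 7 has {1,2,4,5,9}; col 3 has {1,2,3,4,5,7,8,9}; box has {2,3,4,7,8,9}; anti-diagonal has {2,3,4,5,8,9} → only 6 remains.
row 7, column 4 = 7: row 7 has {1,2,4,5,6,9}; col 4 has {1,2,3,6,8,9}; box has {1,5,9} → only 7 remains.
row 7, column 5 = 8: row 7 has {1,2,4,5,6,7,9}; col 5 has {2,3,4,5,9}; box has {1,5,7,9} → only 8 remains.
row 7, column 6 = 3: row 7 has {1,2,4,5,6,7,8,9}; col 6 has {1,4,5,7,8}; box has {1,5,7,8,9} → only 3 remains.
row 8, column 1 = 5: row 8 has {3,7,9}; col 1 has {1,2,3,4,6,7,8}; box has {2,3,4,6,7,8,9} → only 5 remains.
row 8, column 2 = 1: row 8 has {3,5,7,9}; col 2 has {2,3,4,5,6,9}; box has {2,3,4,5,6,7,8,9}; anti-diagonal has {2,3,4,5,6,8,9} → only 1 remains.
row 8, column 4 = 4: row 8 has {1,3,5,7,9}; col 4 has {1,2,3,6,7,8,9}; box has {1,3,5,7,8,9} → only 4 remains.
row 8, column 5 = 6: row 8 has {1,3,4,5,7,9}; col 5 has {2,3,4,5,8,9}; box has {1,3,4,5,7,8,9} → only 6 remains.
row 8, column 6 = 2: row 8 has {1,3,4,5,6,7,9}; col 6 has {1,3,4,5,7,8}; box has {1,3,4,5,6,7,8,9} → only 2 remains.
row 8, column 7 = 8: row 8 has {1,2,3,4,5,6,7,9}; col 7 has {1,3,5,6,7,9}; box has {1,2,3,4,5,6,7,9} → only 8 remains.
row 1, column 2 = 8: row 1 has {2,3,5,7,9}; col 2 has {1,2,3,4,5,6,9}; box has {1,2,3,4,5,6,7,9} → only 8 remains.
row 1, column 6 = 6: row 1 has {2,3,5,7,8,9}; col 6 has {1,2,3,4,5,7,8}; box has {2,3,4,8} → only 6 remains.
row 1, column 7 = 4: row 1 has {2,3,5,6,7,8,9}; col 7 has {1,3,5,6,7,8,9}; box has {3,5,9} → only 4 remains.
row 1, column 8 = 1: row 1 has {2,3,4,5,6,7,8,9}; col 8 has {2,3,4,5,8,9}; box has {3,4,5,9} → only 1 remains.
row 2, column 4 = 5: row 2 has {3,4,6,9}; col 4 has {1,2,3,4,6,7,8,9}; box has {2,3,4,6,8} → only 5 remains.
row 2, column 7 = 2: row 2 has {3,4,5,6,9}; col 7 has {1,3,4,5,6,7,8,9}; box has {1,3,4,5,9} → only 2 remains.
row 2, column 8 = 7: row 2 has {2,3,4,5,6,9}; col 8 has {1,2,3,4,5,8,9}; box has {1,2,3,4,5,9}; anti-diagonal has {1,2,3,4,5,6,8,9} → only 7 remains.
row 2, column 9 = 8: row 2 has {2,3,4,5,6,7,9}; col 9 has {1,2,3,4,5,6,7,9}; box has {1,2,3,4,5,7,9} → only 8 remains.
row 3, column 5 = 7: row 3 has {1,2,3,4,5,8}; col 5 has {2,3,4,5,6,8,9}; box has {2,3,4,5,6,8} → only 7 remains.
row 3, column 6 = 9: row 3 has {1,2,3,4,5,7,8}; col 6 has {1,2,3,4,5,6,7,8}; box has {2,3,4,5,6,7,8} → only 9 remains.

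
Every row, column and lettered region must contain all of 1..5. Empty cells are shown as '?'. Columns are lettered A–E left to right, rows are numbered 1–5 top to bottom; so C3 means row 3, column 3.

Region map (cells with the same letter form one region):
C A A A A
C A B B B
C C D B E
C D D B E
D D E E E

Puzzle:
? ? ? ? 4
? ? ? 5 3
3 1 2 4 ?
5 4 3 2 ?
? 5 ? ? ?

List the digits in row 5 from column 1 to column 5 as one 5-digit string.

A1 = 2: row 1 has {4}; col 1 has {3,5}; region has {1,3,5} → only 2 remains.
B1 = 3: row 1 has {2,4}; col 2 has {1,4,5}; region has {4} → only 3 remains.
D1 = 1: row 1 has {2,3,4}; col 4 has {2,4,5}; region has {3,4} → only 1 remains.
A2 = 4: row 2 has {3,5}; col 1 has {2,3,5}; region has {1,2,3,5} → only 4 remains.
B2 = 2: row 2 has {3,4,5}; col 2 has {1,3,4,5}; region has {1,3,4} → only 2 remains.
C2 = 1: row 2 has {2,3,4,5}; col 3 has {2,3}; region has {2,3,4,5} → only 1 remains.
E3 = 5: row 3 has {1,2,3,4}; col 5 has {3,4}; region has {} → only 5 remains.
E4 = 1: row 4 has {2,3,4,5}; col 5 has {3,4,5}; region has {5} → only 1 remains.
A5 = 1: row 5 has {5}; col 1 has {2,3,4,5}; region has {2,3,4,5} → only 1 remains.
C5 = 4: row 5 has {1,5}; col 3 has {1,2,3}; region has {1,5} → only 4 remains.
D5 = 3: row 5 has {1,4,5}; col 4 has {1,2,4,5}; region has {1,4,5} → only 3 remains.
E5 = 2: row 5 has {1,3,4,5}; col 5 has {1,3,4,5}; region has {1,3,4,5} → only 2 remains.

15432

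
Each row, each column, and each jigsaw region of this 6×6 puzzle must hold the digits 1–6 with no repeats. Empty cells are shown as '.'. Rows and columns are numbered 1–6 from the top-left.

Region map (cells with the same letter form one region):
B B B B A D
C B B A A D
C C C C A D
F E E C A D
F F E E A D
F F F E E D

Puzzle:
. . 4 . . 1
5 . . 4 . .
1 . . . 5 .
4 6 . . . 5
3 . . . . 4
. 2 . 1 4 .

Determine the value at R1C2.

R6C1 = 6: row 6 has {1,2,4}; col 1 has {1,3,4,5}; region has {2,3,4} → only 6 remains.
R6C3 = 5: row 6 has {1,2,4,6}; col 3 has {4}; region has {2,3,4,6} → only 5 remains.
R6C6 = 3: row 6 has {1,2,4,5,6}; col 6 has {1,4,5}; region has {1,4,5} → only 3 remains.
R1C1 = 2: row 1 has {1,4}; col 1 has {1,3,4,5,6}; region has {4} → only 2 remains.
R5C2 = 1: row 5 has {3,4}; col 2 has {2,6}; region has {2,3,4,5,6} → only 1 remains.
R5C3 = 2: row 5 has {1,3,4}; col 3 has {4,5}; region has {1,4,6} → only 2 remains.
R5C4 = 5: row 5 has {1,2,3,4}; col 4 has {1,4}; region has {1,2,4,6} → only 5 remains.
R5C5 = 6: row 5 has {1,2,3,4,5}; col 5 has {4,5}; region has {4,5} → only 6 remains.
R1C5 = 3: row 1 has {1,2,4}; col 5 has {4,5,6}; region has {4,5,6} → only 3 remains.
R2C2 = 3: row 2 has {4,5}; col 2 has {1,2,6}; region has {2,4} → only 3 remains.
R3C2 = 4: row 3 has {1,5}; col 2 has {1,2,3,6}; region has {1,5} → only 4 remains.
R4C3 = 3: row 4 has {4,5,6}; col 3 has {2,4,5}; region has {1,2,4,5,6} → only 3 remains.
R4C4 = 2: row 4 has {3,4,5,6}; col 4 has {1,4,5}; region has {1,4,5} → only 2 remains.
R4C5 = 1: row 4 has {2,3,4,5,6}; col 5 has {3,4,5,6}; region has {3,4,5,6} → only 1 remains.
R1C2 = 5: row 1 has {1,2,3,4}; col 2 has {1,2,3,4,6}; region has {2,3,4} → only 5 remains.

5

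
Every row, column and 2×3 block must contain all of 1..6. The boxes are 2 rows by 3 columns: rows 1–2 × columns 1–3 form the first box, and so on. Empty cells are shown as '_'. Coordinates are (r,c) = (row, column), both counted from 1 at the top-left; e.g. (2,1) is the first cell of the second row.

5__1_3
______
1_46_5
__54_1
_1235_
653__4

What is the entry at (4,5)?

3

(1,3) = 6 (sole candidate).
(2,3) = 1 (sole candidate).
(5,1) = 4 (sole candidate).
(5,6) = 6 (sole candidate).
(6,4) = 2 (sole candidate).
(6,5) = 1 (sole candidate).
(2,4) = 5 (sole candidate).
(2,6) = 2 (sole candidate).
(1,5) = 4 (sole candidate).
(2,1) = 3 (sole candidate).
(2,2) = 4 (sole candidate).
(2,5) = 6 (sole candidate).
(4,1) = 2 (sole candidate).
(4,5) = 3: row 4 has {1,2,4,5}; col 5 has {1,4,5,6}; box has {1,4,5,6} → only 3 remains.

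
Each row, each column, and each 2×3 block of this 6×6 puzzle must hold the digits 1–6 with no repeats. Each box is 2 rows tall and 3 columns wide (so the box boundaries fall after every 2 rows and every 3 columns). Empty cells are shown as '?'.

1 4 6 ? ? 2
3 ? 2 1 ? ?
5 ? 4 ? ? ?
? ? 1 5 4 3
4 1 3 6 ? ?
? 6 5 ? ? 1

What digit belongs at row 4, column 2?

2

row 1, column 4 = 3: row 1 has {1,2,4,6}; col 4 has {1,5,6}; box has {1,2} → only 3 remains.
row 1, column 5 = 5: row 1 has {1,2,3,4,6}; col 5 has {4}; box has {1,2,3} → only 5 remains.
row 2, column 2 = 5: row 2 has {1,2,3}; col 2 has {1,4,6}; box has {1,2,3,4,6} → only 5 remains.
row 2, column 5 = 6: row 2 has {1,2,3,5}; col 5 has {4,5}; box has {1,2,3,5} → only 6 remains.
row 2, column 6 = 4: row 2 has {1,2,3,5,6}; col 6 has {1,2,3}; box has {1,2,3,5,6} → only 4 remains.
row 3, column 4 = 2: row 3 has {4,5}; col 4 has {1,3,5,6}; box has {3,4,5} → only 2 remains.
row 3, column 5 = 1: row 3 has {2,4,5}; col 5 has {4,5,6}; box has {2,3,4,5} → only 1 remains.
row 3, column 6 = 6: row 3 has {1,2,4,5}; col 6 has {1,2,3,4}; box has {1,2,3,4,5} → only 6 remains.
row 4, column 2 = 2: row 4 has {1,3,4,5}; col 2 has {1,4,5,6}; box has {1,4,5} → only 2 remains.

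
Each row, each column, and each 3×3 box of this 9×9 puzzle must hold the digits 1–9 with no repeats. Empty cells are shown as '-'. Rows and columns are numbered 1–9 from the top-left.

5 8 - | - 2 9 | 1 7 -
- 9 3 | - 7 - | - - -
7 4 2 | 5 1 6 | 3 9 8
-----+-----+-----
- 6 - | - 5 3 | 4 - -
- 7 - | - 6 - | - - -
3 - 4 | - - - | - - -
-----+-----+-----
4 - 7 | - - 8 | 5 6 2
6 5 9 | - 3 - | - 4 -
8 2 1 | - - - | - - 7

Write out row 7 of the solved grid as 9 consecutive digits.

row 1, column 3 = 6: row 1 has {1,2,5,7,8,9}; col 3 has {1,2,3,4,7,9}; box has {2,3,4,5,7,8,9} → only 6 remains.
row 1, column 9 = 4: row 1 has {1,2,5,6,7,8,9}; col 9 has {2,7,8}; box has {1,3,7,8,9} → only 4 remains.
row 2, column 1 = 1: row 2 has {3,7,9}; col 1 has {3,4,5,6,7,8}; box has {2,3,4,5,6,7,8,9} → only 1 remains.
row 2, column 6 = 4: row 2 has {1,3,7,9}; col 6 has {3,6,8,9}; box has {1,2,5,6,7,9} → only 4 remains.
row 4, column 3 = 8: row 4 has {3,4,5,6}; col 3 has {1,2,3,4,6,7,9}; box has {3,4,6,7} → only 8 remains.
row 5, column 3 = 5: row 5 has {6,7}; col 3 has {1,2,3,4,6,7,8,9}; box has {3,4,6,7,8} → only 5 remains.
row 6, column 2 = 1: row 6 has {3,4}; col 2 has {2,4,5,6,7,8,9}; box has {3,4,5,6,7,8} → only 1 remains.
row 7, column 2 = 3: row 7 has {2,4,5,6,7,8}; col 2 has {1,2,4,5,6,7,8,9}; box has {1,2,4,5,6,7,8,9} → only 3 remains.
row 7, column 5 = 9: row 7 has {2,3,4,5,6,7,8}; col 5 has {1,2,3,5,6,7}; box has {3,8} → only 9 remains.
row 8, column 7 = 8: row 8 has {3,4,5,6,9}; col 7 has {1,3,4,5}; box has {2,4,5,6,7} → only 8 remains.
row 8, column 9 = 1: row 8 has {3,4,5,6,8,9}; col 9 has {2,4,7,8}; box has {2,4,5,6,7,8} → only 1 remains.
row 9, column 5 = 4: row 9 has {1,2,7,8}; col 5 has {1,2,3,5,6,7,9}; box has {3,8,9} → only 4 remains.
row 9, column 6 = 5: row 9 has {1,2,4,7,8}; col 6 has {3,4,6,8,9}; box has {3,4,8,9} → only 5 remains.
row 9, column 7 = 9: row 9 has {1,2,4,5,7,8}; col 7 has {1,3,4,5,8}; box has {1,2,4,5,6,7,8} → only 9 remains.
row 9, column 8 = 3: row 9 has {1,2,4,5,7,8,9}; col 8 has {4,6,7,9}; box has {1,2,4,5,6,7,8,9} → only 3 remains.
row 1, column 4 = 3: row 1 has {1,2,4,5,6,7,8,9}; col 4 has {5}; box has {1,2,4,5,6,7,9} → only 3 remains.
row 2, column 4 = 8: row 2 has {1,3,4,7,9}; col 4 has {3,5}; box has {1,2,3,4,5,6,7,9} → only 8 remains.
row 4, column 9 = 9: row 4 has {3,4,5,6,8}; col 9 has {1,2,4,7,8}; box has {4} → only 9 remains.
row 5, column 7 = 2: row 5 has {5,6,7}; col 7 has {1,3,4,5,8,9}; box has {4,9} → only 2 remains.
row 5, column 9 = 3: row 5 has {2,5,6,7}; col 9 has {1,2,4,7,8,9}; box has {2,4,9} → only 3 remains.
row 6, column 5 = 8: row 6 has {1,3,4}; col 5 has {1,2,3,4,5,6,7,9}; box has {3,5,6} → only 8 remains.
row 6, column 8 = 5: row 6 has {1,3,4,8}; col 8 has {3,4,6,7,9}; box has {2,3,4,9} → only 5 remains.
row 6, column 9 = 6: row 6 has {1,3,4,5,8}; col 9 has {1,2,3,4,7,8,9}; box has {2,3,4,5,9} → only 6 remains.
row 7, column 4 = 1: row 7 has {2,3,4,5,6,7,8,9}; col 4 has {3,5,8}; box has {3,4,5,8,9} → only 1 remains.

437198562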